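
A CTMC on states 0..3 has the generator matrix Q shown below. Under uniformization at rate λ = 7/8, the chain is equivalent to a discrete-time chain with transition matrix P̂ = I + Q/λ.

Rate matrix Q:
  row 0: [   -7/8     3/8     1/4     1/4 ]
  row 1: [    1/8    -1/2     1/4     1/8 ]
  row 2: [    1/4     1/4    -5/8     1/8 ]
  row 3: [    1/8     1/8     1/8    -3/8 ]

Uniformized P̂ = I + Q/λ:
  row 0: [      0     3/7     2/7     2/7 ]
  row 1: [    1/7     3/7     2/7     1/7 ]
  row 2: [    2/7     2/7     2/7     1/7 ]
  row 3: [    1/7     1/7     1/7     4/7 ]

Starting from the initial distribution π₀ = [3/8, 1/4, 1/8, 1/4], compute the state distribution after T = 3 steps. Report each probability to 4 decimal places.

t=0: π = [0.3750, 0.2500, 0.1250, 0.2500]
t=1: π = [0.1071, 0.3393, 0.2500, 0.3036]
t=2: π = [0.1633, 0.3061, 0.2423, 0.2883]
t=3: π = [0.1542, 0.3116, 0.2445, 0.2897]

π = [0.1542, 0.3116, 0.2445, 0.2897]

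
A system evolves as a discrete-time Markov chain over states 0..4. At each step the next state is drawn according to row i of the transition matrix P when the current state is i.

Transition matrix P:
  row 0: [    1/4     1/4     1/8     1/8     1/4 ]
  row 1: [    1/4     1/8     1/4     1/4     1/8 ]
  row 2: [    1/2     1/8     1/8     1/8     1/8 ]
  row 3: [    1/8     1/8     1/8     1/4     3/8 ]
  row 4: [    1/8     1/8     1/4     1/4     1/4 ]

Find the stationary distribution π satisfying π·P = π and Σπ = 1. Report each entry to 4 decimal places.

π = [0.2394, 0.1549, 0.1736, 0.1984, 0.2337]

Balance equations π_j = Σ_i π_i·P[i][j]:
  π_0 = 1/4·π_0 + 1/4·π_1 + 1/2·π_2 + 1/8·π_3 + 1/8·π_4
  π_1 = 1/4·π_0 + 1/8·π_1 + 1/8·π_2 + 1/8·π_3 + 1/8·π_4
  π_2 = 1/8·π_0 + 1/4·π_1 + 1/8·π_2 + 1/8·π_3 + 1/4·π_4
  π_3 = 1/8·π_0 + 1/4·π_1 + 1/8·π_2 + 1/4·π_3 + 1/4·π_4
  normalize: π_0 + π_1 + π_2 + π_3 + π_4 = 1
Solving the linear system gives exactly π = [975/4073, 631/4073, 707/4073, 808/4073, 952/4073].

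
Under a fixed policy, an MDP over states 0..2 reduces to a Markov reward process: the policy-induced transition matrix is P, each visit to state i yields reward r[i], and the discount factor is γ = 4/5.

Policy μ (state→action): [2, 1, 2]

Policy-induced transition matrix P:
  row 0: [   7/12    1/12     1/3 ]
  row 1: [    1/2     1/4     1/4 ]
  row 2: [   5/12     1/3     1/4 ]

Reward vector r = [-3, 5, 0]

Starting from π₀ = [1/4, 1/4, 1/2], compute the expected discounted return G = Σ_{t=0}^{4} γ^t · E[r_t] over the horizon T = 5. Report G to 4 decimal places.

t=0: π = [0.2500, 0.2500, 0.5000], E[r] = 0.5000, γ^t·E[r] = 0.500000, running G = 0.500000
t=1: π = [0.4792, 0.2500, 0.2708], E[r] = -0.1875, γ^t·E[r] = -0.150000, running G = 0.350000
t=2: π = [0.5174, 0.1927, 0.2899], E[r] = -0.5885, γ^t·E[r] = -0.376667, running G = -0.026667
t=3: π = [0.5190, 0.1879, 0.2931], E[r] = -0.6172, γ^t·E[r] = -0.316000, running G = -0.342667
t=4: π = [0.5188, 0.1879, 0.2932], E[r] = -0.6168, γ^t·E[r] = -0.252637, running G = -0.595304

G = -0.5953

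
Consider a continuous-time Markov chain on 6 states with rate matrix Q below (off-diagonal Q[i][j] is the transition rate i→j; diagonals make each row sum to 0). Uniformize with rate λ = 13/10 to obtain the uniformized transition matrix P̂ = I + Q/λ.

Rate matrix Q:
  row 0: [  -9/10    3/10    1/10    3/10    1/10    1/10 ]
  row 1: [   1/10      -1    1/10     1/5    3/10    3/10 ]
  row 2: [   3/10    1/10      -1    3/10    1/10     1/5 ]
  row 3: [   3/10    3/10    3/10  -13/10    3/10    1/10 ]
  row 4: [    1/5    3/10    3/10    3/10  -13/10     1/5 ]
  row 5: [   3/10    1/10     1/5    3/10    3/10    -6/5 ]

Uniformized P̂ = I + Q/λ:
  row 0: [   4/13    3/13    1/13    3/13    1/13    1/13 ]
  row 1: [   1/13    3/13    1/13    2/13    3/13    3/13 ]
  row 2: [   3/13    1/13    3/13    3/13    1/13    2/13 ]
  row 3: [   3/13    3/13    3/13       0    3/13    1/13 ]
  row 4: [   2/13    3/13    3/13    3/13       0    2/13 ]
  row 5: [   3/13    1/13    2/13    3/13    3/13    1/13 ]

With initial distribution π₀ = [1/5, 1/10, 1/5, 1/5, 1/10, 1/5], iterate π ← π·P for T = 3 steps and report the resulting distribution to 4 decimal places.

π = [0.2077, 0.1863, 0.1598, 0.1756, 0.1420, 0.1286]

t=0: π = [0.2000, 0.1000, 0.2000, 0.2000, 0.1000, 0.2000]
t=1: π = [0.2231, 0.1692, 0.1692, 0.1769, 0.1462, 0.1154]
t=2: π = [0.2107, 0.1870, 0.1615, 0.1769, 0.1367, 0.1272]
t=3: π = [0.2077, 0.1863, 0.1598, 0.1756, 0.1420, 0.1286]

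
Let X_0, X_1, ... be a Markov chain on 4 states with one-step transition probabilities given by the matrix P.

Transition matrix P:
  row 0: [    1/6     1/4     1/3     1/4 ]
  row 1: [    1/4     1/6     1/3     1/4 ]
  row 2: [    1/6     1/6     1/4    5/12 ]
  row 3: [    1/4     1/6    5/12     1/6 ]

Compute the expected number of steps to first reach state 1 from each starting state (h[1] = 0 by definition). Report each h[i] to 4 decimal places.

First-step conditioning: h[1] = 0; for i ≠ 1, h[i] = 1 + Σ_k P[i][k]·h[k].
  h[0] = 1 + 1/6·h[0] + 1/3·h[2] + 1/4·h[3]
  h[2] = 1 + 1/6·h[0] + 1/4·h[2] + 5/12·h[3]
  h[3] = 1 + 1/4·h[0] + 5/12·h[2] + 1/6·h[3]
Solving the 3×3 linear system over states ≠ 1 gives exactly h = [668/133, 0, 104/19, 724/133] (h[1] = 0 is the target).

h = [5.0226, 0.0000, 5.4737, 5.4436]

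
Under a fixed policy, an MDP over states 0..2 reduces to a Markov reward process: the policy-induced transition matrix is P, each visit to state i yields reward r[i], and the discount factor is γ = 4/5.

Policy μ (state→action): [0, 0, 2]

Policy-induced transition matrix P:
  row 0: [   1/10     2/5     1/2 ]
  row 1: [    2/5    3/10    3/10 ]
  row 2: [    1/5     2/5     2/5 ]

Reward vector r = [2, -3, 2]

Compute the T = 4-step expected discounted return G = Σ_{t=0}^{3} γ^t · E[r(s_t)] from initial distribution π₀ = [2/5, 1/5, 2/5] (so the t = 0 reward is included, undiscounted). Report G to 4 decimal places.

G = 1.2943

t=0: π = [0.4000, 0.2000, 0.4000], E[r] = 1.0000, γ^t·E[r] = 1.000000, running G = 1.000000
t=1: π = [0.2000, 0.3800, 0.4200], E[r] = 0.1000, γ^t·E[r] = 0.080000, running G = 1.080000
t=2: π = [0.2560, 0.3620, 0.3820], E[r] = 0.1900, γ^t·E[r] = 0.121600, running G = 1.201600
t=3: π = [0.2468, 0.3638, 0.3894], E[r] = 0.1810, γ^t·E[r] = 0.092672, running G = 1.294272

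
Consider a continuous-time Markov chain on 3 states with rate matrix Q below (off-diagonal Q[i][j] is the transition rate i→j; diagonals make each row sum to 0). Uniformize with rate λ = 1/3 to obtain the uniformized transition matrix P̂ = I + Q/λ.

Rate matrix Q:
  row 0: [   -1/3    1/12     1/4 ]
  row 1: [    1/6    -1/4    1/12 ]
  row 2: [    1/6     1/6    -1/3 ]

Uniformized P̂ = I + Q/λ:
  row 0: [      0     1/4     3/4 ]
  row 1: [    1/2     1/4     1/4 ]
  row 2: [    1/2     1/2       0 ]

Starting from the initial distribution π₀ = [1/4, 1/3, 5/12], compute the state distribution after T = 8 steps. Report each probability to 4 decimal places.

π = [0.3330, 0.3330, 0.3340]

t=0: π = [0.2500, 0.3333, 0.4167]
t=1: π = [0.3750, 0.3542, 0.2708]
t=2: π = [0.3125, 0.3177, 0.3698]
t=3: π = [0.3438, 0.3424, 0.3138]
t=4: π = [0.3281, 0.3285, 0.3434]
t=5: π = [0.3359, 0.3359, 0.3282]
t=6: π = [0.3320, 0.3321, 0.3359]
t=7: π = [0.3340, 0.3340, 0.3320]
t=8: π = [0.3330, 0.3330, 0.3340]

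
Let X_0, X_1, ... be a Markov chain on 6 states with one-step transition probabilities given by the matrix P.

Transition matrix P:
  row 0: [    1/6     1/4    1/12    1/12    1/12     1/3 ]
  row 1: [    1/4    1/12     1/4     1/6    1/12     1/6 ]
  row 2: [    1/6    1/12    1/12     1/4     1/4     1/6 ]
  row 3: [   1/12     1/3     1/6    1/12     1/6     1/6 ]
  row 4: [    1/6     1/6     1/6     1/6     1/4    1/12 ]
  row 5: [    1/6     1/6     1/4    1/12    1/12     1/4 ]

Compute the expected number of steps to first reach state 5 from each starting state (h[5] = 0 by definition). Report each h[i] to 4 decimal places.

h = [4.5411, 5.4115, 5.5731, 5.5800, 6.0235, 0.0000]

First-step conditioning: h[5] = 0; for i ≠ 5, h[i] = 1 + Σ_k P[i][k]·h[k].
  h[0] = 1 + 1/6·h[0] + 1/4·h[1] + 1/12·h[2] + 1/12·h[3] + 1/12·h[4]
  h[1] = 1 + 1/4·h[0] + 1/12·h[1] + 1/4·h[2] + 1/6·h[3] + 1/12·h[4]
  h[2] = 1 + 1/6·h[0] + 1/12·h[1] + 1/12·h[2] + 1/4·h[3] + 1/4·h[4]
  h[3] = 1 + 1/12·h[0] + 1/3·h[1] + 1/6·h[2] + 1/12·h[3] + 1/6·h[4]
  h[4] = 1 + 1/6·h[0] + 1/6·h[1] + 1/6·h[2] + 1/6·h[3] + 1/4·h[4]
Solving the 5×5 linear system over states ≠ 5 gives exactly h = [19722/4343, 23502/4343, 24204/4343, 24234/4343, 26160/4343, 0] (h[5] = 0 is the target).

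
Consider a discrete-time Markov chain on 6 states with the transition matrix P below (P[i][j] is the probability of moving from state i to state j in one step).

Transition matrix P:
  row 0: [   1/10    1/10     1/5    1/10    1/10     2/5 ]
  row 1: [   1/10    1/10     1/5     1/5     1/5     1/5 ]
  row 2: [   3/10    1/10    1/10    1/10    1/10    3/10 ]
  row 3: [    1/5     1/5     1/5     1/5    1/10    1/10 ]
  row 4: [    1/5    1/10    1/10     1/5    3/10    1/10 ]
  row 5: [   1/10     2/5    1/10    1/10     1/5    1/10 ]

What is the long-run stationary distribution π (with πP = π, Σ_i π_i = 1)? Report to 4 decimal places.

Balance equations π_j = Σ_i π_i·P[i][j]:
  π_0 = 1/10·π_0 + 1/10·π_1 + 3/10·π_2 + 1/5·π_3 + 1/5·π_4 + 1/10·π_5
  π_1 = 1/10·π_0 + 1/10·π_1 + 1/10·π_2 + 1/5·π_3 + 1/10·π_4 + 2/5·π_5
  π_2 = 1/5·π_0 + 1/5·π_1 + 1/10·π_2 + 1/5·π_3 + 1/10·π_4 + 1/10·π_5
  π_3 = 1/10·π_0 + 1/5·π_1 + 1/10·π_2 + 1/5·π_3 + 1/5·π_4 + 1/10·π_5
  π_4 = 1/10·π_0 + 1/5·π_1 + 1/10·π_2 + 1/10·π_3 + 3/10·π_4 + 1/5·π_5
  normalize: π_0 + π_1 + π_2 + π_3 + π_4 + π_5 = 1
Solving the linear system gives exactly π = [1377/8513, 1478/8513, 1264/8513, 1272/8513, 1457/8513, 1665/8513].

π = [0.1618, 0.1736, 0.1485, 0.1494, 0.1712, 0.1956]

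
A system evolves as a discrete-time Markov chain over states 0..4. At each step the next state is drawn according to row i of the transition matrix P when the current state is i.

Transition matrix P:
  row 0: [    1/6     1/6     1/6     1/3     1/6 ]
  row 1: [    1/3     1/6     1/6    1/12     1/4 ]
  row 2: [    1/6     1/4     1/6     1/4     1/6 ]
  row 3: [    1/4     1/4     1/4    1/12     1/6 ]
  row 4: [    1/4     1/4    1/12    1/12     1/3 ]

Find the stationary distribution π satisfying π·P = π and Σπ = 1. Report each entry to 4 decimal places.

Balance equations π_j = Σ_i π_i·P[i][j]:
  π_0 = 1/6·π_0 + 1/3·π_1 + 1/6·π_2 + 1/4·π_3 + 1/4·π_4
  π_1 = 1/6·π_0 + 1/6·π_1 + 1/4·π_2 + 1/4·π_3 + 1/4·π_4
  π_2 = 1/6·π_0 + 1/6·π_1 + 1/6·π_2 + 1/4·π_3 + 1/12·π_4
  π_3 = 1/3·π_0 + 1/12·π_1 + 1/4·π_2 + 1/12·π_3 + 1/12·π_4
  normalize: π_0 + π_1 + π_2 + π_3 + π_4 = 1
Solving the linear system gives exactly π = [2579/10991, 2338/10991, 1784/10991, 1858/10991, 2432/10991].

π = [0.2346, 0.2127, 0.1623, 0.1690, 0.2213]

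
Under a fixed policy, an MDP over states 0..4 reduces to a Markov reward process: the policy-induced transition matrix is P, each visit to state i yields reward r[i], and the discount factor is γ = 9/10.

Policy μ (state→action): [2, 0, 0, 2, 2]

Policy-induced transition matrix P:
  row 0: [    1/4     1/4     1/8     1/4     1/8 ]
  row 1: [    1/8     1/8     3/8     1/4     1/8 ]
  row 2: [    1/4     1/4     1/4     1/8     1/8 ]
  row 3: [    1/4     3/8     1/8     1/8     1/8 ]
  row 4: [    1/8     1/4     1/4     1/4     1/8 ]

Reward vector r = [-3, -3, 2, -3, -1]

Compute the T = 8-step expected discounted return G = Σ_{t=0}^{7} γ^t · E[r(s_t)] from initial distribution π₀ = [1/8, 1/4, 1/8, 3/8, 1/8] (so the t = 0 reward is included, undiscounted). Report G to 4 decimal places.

t=0: π = [0.1250, 0.2500, 0.1250, 0.3750, 0.1250], E[r] = -2.1250, γ^t·E[r] = -2.125000, running G = -2.125000
t=1: π = [0.2031, 0.2656, 0.2188, 0.1875, 0.1250], E[r] = -1.6563, γ^t·E[r] = -1.490625, running G = -3.615625
t=2: π = [0.2012, 0.2402, 0.2344, 0.1992, 0.1250], E[r] = -1.5781, γ^t·E[r] = -1.278281, running G = -4.893906
t=3: π = [0.2043, 0.2449, 0.2300, 0.1958, 0.1250], E[r] = -1.6001, γ^t·E[r] = -1.166471, running G = -6.060377
t=4: π = [0.2038, 0.2439, 0.2306, 0.1968, 0.1250], E[r] = -1.5970, γ^t·E[r] = -1.047822, running G = -7.108199
t=5: π = [0.2039, 0.2441, 0.2304, 0.1966, 0.1250], E[r] = -1.5979, γ^t·E[r] = -0.943558, running G = -8.051757
t=6: π = [0.2039, 0.2441, 0.2305, 0.1966, 0.1250], E[r] = -1.5977, γ^t·E[r] = -0.849096, running G = -8.900852
t=7: π = [0.2039, 0.2441, 0.2304, 0.1966, 0.1250], E[r] = -1.5978, γ^t·E[r] = -0.764207, running G = -9.665060

G = -9.6651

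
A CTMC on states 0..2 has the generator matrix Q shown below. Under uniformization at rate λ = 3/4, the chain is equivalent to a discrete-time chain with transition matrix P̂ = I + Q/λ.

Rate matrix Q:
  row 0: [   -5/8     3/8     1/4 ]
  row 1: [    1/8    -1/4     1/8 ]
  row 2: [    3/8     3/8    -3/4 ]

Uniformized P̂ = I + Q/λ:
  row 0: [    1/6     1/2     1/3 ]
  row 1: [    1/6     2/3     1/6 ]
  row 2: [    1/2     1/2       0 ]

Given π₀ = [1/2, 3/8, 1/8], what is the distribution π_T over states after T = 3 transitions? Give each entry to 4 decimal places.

π = [0.2211, 0.5990, 0.1800]

t=0: π = [0.5000, 0.3750, 0.1250]
t=1: π = [0.2083, 0.5625, 0.2292]
t=2: π = [0.2431, 0.5938, 0.1632]
t=3: π = [0.2211, 0.5990, 0.1800]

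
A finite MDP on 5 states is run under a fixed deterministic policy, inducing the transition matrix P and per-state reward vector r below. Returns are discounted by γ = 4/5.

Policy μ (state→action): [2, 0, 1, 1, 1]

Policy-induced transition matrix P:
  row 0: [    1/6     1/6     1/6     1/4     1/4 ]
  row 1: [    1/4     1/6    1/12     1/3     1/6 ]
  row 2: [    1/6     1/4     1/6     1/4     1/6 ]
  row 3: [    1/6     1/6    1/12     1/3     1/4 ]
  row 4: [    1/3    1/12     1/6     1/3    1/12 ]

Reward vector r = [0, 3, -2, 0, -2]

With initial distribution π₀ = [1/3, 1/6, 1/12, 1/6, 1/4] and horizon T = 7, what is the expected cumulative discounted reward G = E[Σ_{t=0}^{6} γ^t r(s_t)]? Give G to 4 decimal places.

G = -0.6646

t=0: π = [0.3333, 0.1667, 0.0833, 0.1667, 0.2500], E[r] = -0.1667, γ^t·E[r] = -0.166667, running G = -0.166667
t=1: π = [0.2222, 0.1528, 0.1389, 0.2986, 0.1875], E[r] = -0.1944, γ^t·E[r] = -0.155556, running G = -0.322222
t=2: π = [0.2106, 0.1626, 0.1291, 0.3032, 0.1944], E[r] = -0.1591, γ^t·E[r] = -0.101852, running G = -0.424074
t=3: π = [0.2126, 0.1612, 0.1278, 0.3050, 0.1933], E[r] = -0.1586, γ^t·E[r] = -0.081210, running G = -0.505284
t=4: π = [0.2123, 0.1612, 0.1278, 0.3050, 0.1937], E[r] = -0.1594, γ^t·E[r] = -0.065282, running G = -0.570566
t=5: π = [0.2124, 0.1612, 0.1278, 0.3050, 0.1936], E[r] = -0.1594, γ^t·E[r] = -0.052223, running G = -0.622789
t=6: π = [0.2124, 0.1612, 0.1278, 0.3050, 0.1936], E[r] = -0.1594, γ^t·E[r] = -0.041781, running G = -0.664570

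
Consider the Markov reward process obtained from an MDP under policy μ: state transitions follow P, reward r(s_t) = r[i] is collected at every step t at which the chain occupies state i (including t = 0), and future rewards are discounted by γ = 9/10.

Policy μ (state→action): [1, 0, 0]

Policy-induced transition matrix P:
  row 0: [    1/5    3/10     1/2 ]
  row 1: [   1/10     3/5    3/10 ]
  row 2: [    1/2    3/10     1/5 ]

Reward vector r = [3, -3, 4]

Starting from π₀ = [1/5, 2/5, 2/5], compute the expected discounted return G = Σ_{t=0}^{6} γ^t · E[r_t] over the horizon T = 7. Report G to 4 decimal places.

t=0: π = [0.2000, 0.4000, 0.4000], E[r] = 1.0000, γ^t·E[r] = 1.000000, running G = 1.000000
t=1: π = [0.2800, 0.4200, 0.3000], E[r] = 0.7800, γ^t·E[r] = 0.702000, running G = 1.702000
t=2: π = [0.2480, 0.4260, 0.3260], E[r] = 0.7700, γ^t·E[r] = 0.623700, running G = 2.325700
t=3: π = [0.2552, 0.4278, 0.3170], E[r] = 0.7502, γ^t·E[r] = 0.546896, running G = 2.872596
t=4: π = [0.2523, 0.4283, 0.3193], E[r] = 0.7493, γ^t·E[r] = 0.491616, running G = 3.364212
t=5: π = [0.2530, 0.4285, 0.3185], E[r] = 0.7475, γ^t·E[r] = 0.441402, running G = 3.805613
t=6: π = [0.2527, 0.4286, 0.3187], E[r] = 0.7474, γ^t·E[r] = 0.397219, running G = 4.202832

G = 4.2028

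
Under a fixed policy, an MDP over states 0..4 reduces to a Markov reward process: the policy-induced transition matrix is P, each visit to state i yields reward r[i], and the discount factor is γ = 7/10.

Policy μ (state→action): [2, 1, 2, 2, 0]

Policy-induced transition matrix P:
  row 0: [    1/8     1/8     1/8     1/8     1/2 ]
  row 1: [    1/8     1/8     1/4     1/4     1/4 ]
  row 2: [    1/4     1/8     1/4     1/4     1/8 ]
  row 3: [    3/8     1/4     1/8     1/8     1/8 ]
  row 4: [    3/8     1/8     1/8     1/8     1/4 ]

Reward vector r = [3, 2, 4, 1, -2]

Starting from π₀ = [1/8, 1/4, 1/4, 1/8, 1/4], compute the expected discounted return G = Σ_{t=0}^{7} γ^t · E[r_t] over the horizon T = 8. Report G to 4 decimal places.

t=0: π = [0.1250, 0.2500, 0.2500, 0.1250, 0.2500], E[r] = 1.5000, γ^t·E[r] = 1.500000, running G = 1.500000
t=1: π = [0.2500, 0.1406, 0.1875, 0.1875, 0.2344], E[r] = 1.5000, γ^t·E[r] = 1.050000, running G = 2.550000
t=2: π = [0.2539, 0.1484, 0.1660, 0.1660, 0.2656], E[r] = 1.3574, γ^t·E[r] = 0.665137, running G = 3.215137
t=3: π = [0.2537, 0.1458, 0.1643, 0.1643, 0.2720], E[r] = 1.3301, γ^t·E[r] = 0.456217, running G = 3.671354
t=4: π = [0.2546, 0.1455, 0.1638, 0.1638, 0.2723], E[r] = 1.3290, γ^t·E[r] = 0.319095, running G = 3.990449
t=5: π = [0.2545, 0.1455, 0.1637, 0.1637, 0.2727], E[r] = 1.3273, γ^t·E[r] = 0.223080, running G = 4.213529
t=6: π = [0.2546, 0.1455, 0.1636, 0.1636, 0.2727], E[r] = 1.3274, γ^t·E[r] = 0.156163, running G = 4.369692
t=7: π = [0.2545, 0.1455, 0.1636, 0.1636, 0.2727], E[r] = 1.3273, γ^t·E[r] = 0.109306, running G = 4.478998

G = 4.4790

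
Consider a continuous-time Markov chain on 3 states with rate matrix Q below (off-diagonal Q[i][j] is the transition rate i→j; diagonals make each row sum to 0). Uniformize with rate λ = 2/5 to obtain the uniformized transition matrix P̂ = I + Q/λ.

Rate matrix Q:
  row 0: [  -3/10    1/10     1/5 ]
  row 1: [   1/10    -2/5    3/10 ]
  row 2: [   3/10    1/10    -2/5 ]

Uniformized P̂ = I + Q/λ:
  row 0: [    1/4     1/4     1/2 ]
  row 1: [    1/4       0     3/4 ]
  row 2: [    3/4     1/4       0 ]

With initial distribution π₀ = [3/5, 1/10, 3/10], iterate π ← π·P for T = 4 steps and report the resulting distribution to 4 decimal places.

π = [0.4320, 0.1996, 0.3684]

t=0: π = [0.6000, 0.1000, 0.3000]
t=1: π = [0.4000, 0.2250, 0.3750]
t=2: π = [0.4375, 0.1938, 0.3688]
t=3: π = [0.4344, 0.2016, 0.3641]
t=4: π = [0.4320, 0.1996, 0.3684]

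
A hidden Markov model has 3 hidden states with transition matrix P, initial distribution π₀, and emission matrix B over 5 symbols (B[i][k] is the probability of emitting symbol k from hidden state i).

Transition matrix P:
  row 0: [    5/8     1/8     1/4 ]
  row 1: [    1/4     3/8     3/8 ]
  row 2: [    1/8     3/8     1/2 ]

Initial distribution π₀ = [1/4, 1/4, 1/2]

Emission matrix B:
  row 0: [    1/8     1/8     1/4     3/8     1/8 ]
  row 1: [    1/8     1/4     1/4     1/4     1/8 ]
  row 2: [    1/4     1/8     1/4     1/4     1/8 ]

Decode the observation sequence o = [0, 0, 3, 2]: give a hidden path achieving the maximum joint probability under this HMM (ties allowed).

path = [2, 2, 2, 2]

t=0: δ = [3.125e-02, 3.125e-02, 1.250e-01]  (obs o_0=0)
t=1: δ = [2.441e-03, 5.859e-03, 1.562e-02]  ψ = [0, 2, 2]  (obs o_1=0)
t=2: δ = [7.324e-04, 1.465e-03, 1.953e-03]  ψ = [2, 2, 2]  (obs o_2=3)
t=3: δ = [1.144e-04, 1.831e-04, 2.441e-04]  ψ = [0, 2, 2]  (obs o_3=2)
backtrack: best end state = 2; path = [2, 2, 2, 2]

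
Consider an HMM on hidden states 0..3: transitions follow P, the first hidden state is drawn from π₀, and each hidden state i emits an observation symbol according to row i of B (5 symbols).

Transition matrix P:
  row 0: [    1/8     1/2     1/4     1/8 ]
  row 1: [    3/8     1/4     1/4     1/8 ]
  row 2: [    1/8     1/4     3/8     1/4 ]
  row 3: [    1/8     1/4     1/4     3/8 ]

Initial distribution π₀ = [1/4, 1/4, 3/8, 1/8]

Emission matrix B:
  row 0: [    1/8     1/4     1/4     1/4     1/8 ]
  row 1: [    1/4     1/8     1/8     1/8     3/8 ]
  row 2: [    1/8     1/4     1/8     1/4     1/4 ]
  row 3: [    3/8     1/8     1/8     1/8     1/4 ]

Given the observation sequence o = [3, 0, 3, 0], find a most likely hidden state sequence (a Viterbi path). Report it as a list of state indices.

path = [0, 1, 0, 1]

t=0: δ = [6.250e-02, 3.125e-02, 9.375e-02, 1.562e-02]  (obs o_0=3)
t=1: δ = [1.465e-03, 7.812e-03, 4.395e-03, 8.789e-03]  ψ = [1, 0, 2, 2]  (obs o_1=0)
t=2: δ = [7.324e-04, 2.747e-04, 5.493e-04, 4.120e-04]  ψ = [1, 3, 3, 3]  (obs o_2=3)
t=3: δ = [1.287e-05, 9.155e-05, 2.575e-05, 5.794e-05]  ψ = [1, 0, 2, 3]  (obs o_3=0)
backtrack: best end state = 1; path = [0, 1, 0, 1]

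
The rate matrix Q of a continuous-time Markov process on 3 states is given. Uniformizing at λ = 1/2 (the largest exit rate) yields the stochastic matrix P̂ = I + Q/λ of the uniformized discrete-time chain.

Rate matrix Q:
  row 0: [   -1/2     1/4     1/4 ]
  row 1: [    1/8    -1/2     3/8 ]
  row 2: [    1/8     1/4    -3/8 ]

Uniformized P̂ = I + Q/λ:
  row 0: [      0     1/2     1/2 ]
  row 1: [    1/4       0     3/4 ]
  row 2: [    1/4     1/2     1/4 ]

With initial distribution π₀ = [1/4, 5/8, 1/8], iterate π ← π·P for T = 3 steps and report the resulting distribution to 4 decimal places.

π = [0.1992, 0.2969, 0.5039]

t=0: π = [0.2500, 0.6250, 0.1250]
t=1: π = [0.1875, 0.1875, 0.6250]
t=2: π = [0.2031, 0.4063, 0.3906]
t=3: π = [0.1992, 0.2969, 0.5039]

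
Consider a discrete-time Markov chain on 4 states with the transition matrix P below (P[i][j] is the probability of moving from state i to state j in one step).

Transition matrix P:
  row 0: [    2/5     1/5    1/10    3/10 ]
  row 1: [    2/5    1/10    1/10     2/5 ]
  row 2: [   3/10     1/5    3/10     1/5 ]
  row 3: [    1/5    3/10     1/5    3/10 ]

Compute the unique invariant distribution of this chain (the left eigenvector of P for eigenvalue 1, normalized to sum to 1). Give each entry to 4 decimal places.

Balance equations π_j = Σ_i π_i·P[i][j]:
  π_0 = 2/5·π_0 + 2/5·π_1 + 3/10·π_2 + 1/5·π_3
  π_1 = 1/5·π_0 + 1/10·π_1 + 1/5·π_2 + 3/10·π_3
  π_2 = 1/10·π_0 + 1/10·π_1 + 3/10·π_2 + 1/5·π_3
  normalize: π_0 + π_1 + π_2 + π_3 = 1
Solving the linear system gives exactly π = [285/883, 185/883, 144/883, 269/883].

π = [0.3228, 0.2095, 0.1631, 0.3046]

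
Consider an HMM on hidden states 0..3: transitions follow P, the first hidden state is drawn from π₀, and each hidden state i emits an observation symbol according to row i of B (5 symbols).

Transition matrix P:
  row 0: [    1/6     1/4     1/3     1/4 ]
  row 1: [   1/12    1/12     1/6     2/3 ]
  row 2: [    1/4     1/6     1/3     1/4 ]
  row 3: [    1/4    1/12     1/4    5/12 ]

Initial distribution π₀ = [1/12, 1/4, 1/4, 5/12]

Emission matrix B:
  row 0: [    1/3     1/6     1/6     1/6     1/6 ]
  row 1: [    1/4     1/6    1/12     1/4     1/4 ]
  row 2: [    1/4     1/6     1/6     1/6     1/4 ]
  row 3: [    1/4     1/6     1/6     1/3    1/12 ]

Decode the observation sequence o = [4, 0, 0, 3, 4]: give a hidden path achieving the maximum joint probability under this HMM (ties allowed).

path = [1, 3, 3, 3, 2]

t=0: δ = [1.389e-02, 6.250e-02, 6.250e-02, 3.472e-02]  (obs o_0=4)
t=1: δ = [5.208e-03, 2.604e-03, 5.208e-03, 1.042e-02]  ψ = [2, 2, 2, 1]  (obs o_1=0)
t=2: δ = [8.681e-04, 3.255e-04, 6.510e-04, 1.085e-03]  ψ = [3, 0, 3, 3]  (obs o_2=0)
t=3: δ = [4.521e-05, 5.425e-05, 4.823e-05, 1.507e-04]  ψ = [3, 0, 0, 3]  (obs o_3=3)
t=4: δ = [6.279e-06, 3.140e-06, 9.419e-06, 5.233e-06]  ψ = [3, 3, 3, 3]  (obs o_4=4)
backtrack: best end state = 2; path = [1, 3, 3, 3, 2]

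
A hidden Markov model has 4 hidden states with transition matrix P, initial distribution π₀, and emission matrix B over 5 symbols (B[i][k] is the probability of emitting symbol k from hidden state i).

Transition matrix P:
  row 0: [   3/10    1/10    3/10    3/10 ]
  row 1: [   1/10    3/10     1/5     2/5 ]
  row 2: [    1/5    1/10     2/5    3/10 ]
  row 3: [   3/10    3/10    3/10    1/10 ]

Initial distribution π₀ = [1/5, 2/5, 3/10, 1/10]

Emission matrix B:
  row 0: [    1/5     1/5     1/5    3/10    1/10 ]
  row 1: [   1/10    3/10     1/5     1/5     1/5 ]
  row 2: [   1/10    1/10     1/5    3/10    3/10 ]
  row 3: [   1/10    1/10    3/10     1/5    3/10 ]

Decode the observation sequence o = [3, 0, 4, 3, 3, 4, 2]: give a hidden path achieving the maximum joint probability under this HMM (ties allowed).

path = [2, 2, 2, 2, 2, 2, 3]

t=0: δ = [6.000e-02, 8.000e-02, 9.000e-02, 2.000e-02]  (obs o_0=3)
t=1: δ = [3.600e-03, 2.400e-03, 3.600e-03, 3.200e-03]  ψ = [0, 1, 2, 1]  (obs o_1=0)
t=2: δ = [1.080e-04, 1.920e-04, 4.320e-04, 3.240e-04]  ψ = [0, 3, 2, 0]  (obs o_2=4)
t=3: δ = [2.916e-05, 1.944e-05, 5.184e-05, 2.592e-05]  ψ = [3, 3, 2, 2]  (obs o_3=3)
t=4: δ = [3.110e-06, 1.555e-06, 6.221e-06, 3.110e-06]  ψ = [2, 3, 2, 2]  (obs o_4=3)
t=5: δ = [1.244e-07, 1.866e-07, 7.465e-07, 5.599e-07]  ψ = [2, 3, 2, 2]  (obs o_5=4)
t=6: δ = [3.359e-08, 3.359e-08, 5.972e-08, 6.718e-08]  ψ = [3, 3, 2, 2]  (obs o_6=2)
backtrack: best end state = 3; path = [2, 2, 2, 2, 2, 2, 3]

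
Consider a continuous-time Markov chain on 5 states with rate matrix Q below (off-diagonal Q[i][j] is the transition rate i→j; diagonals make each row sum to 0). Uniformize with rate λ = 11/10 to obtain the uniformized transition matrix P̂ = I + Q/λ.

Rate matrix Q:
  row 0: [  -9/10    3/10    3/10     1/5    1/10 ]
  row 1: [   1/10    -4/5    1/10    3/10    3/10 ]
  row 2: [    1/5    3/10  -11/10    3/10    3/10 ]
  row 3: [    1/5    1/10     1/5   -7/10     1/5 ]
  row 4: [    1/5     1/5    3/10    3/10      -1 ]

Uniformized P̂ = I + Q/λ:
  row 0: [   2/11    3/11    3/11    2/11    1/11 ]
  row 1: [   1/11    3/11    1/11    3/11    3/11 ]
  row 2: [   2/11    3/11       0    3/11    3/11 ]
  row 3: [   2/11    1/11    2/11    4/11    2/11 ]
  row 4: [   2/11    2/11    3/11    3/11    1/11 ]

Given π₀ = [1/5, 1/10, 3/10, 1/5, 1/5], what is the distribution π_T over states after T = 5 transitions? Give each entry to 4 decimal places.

t=0: π = [0.2000, 0.1000, 0.3000, 0.2000, 0.2000]
t=1: π = [0.1727, 0.2182, 0.1545, 0.2727, 0.1818]
t=2: π = [0.1620, 0.2066, 0.1661, 0.2818, 0.1835]
t=3: π = [0.1630, 0.2048, 0.1642, 0.2836, 0.1843]
t=4: π = [0.1632, 0.2044, 0.1649, 0.2837, 0.1838]
t=5: π = [0.1632, 0.2044, 0.1648, 0.2837, 0.1838]

π = [0.1632, 0.2044, 0.1648, 0.2837, 0.1838]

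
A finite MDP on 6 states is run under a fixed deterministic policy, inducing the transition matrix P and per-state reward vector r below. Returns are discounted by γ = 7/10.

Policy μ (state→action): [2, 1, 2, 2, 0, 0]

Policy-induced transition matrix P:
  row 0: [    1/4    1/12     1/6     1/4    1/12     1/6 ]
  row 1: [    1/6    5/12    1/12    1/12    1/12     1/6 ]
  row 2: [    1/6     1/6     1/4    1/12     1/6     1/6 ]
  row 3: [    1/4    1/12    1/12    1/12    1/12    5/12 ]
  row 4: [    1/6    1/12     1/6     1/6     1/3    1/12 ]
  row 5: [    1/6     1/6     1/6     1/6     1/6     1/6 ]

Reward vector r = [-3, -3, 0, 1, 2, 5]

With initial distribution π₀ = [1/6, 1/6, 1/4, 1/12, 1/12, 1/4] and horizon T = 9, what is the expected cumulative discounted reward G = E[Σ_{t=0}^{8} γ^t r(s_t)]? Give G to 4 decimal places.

t=0: π = [0.1667, 0.1667, 0.2500, 0.0833, 0.0833, 0.2500], E[r] = 0.5000, γ^t·E[r] = 0.500000, running G = 0.500000
t=1: π = [0.1875, 0.1806, 0.1667, 0.1389, 0.1458, 0.1806], E[r] = 0.2292, γ^t·E[r] = 0.160417, running G = 0.660417
t=2: π = [0.1939, 0.1725, 0.1539, 0.1418, 0.1487, 0.1892], E[r] = 0.2865, γ^t·E[r] = 0.140365, running G = 0.800781
t=3: π = [0.1946, 0.1694, 0.1533, 0.1438, 0.1491, 0.1897], E[r] = 0.2985, γ^t·E[r] = 0.102374, running G = 0.903155
t=4: π = [0.1949, 0.1684, 0.1533, 0.1440, 0.1492, 0.1902], E[r] = 0.3036, γ^t·E[r] = 0.072890, running G = 0.976045
t=5: π = [0.1949, 0.1681, 0.1534, 0.1441, 0.1493, 0.1902], E[r] = 0.3048, γ^t·E[r] = 0.051228, running G = 1.027273
t=6: π = [0.1949, 0.1680, 0.1534, 0.1441, 0.1493, 0.1903], E[r] = 0.3052, γ^t·E[r] = 0.035905, running G = 1.063178
t=7: π = [0.1949, 0.1680, 0.1534, 0.1441, 0.1493, 0.1903], E[r] = 0.3053, γ^t·E[r] = 0.025142, running G = 1.088320
t=8: π = [0.1949, 0.1680, 0.1534, 0.1441, 0.1493, 0.1903], E[r] = 0.3053, γ^t·E[r] = 0.017601, running G = 1.105922

G = 1.1059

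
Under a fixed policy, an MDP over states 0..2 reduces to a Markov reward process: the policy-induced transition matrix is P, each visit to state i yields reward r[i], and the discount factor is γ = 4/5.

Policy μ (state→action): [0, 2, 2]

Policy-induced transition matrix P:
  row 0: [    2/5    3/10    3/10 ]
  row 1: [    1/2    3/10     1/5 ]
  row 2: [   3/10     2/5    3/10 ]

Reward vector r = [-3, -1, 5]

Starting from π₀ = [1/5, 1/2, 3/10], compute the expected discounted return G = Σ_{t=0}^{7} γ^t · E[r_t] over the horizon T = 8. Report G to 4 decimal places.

t=0: π = [0.2000, 0.5000, 0.3000], E[r] = 0.4000, γ^t·E[r] = 0.400000, running G = 0.400000
t=1: π = [0.4200, 0.3300, 0.2500], E[r] = -0.3400, γ^t·E[r] = -0.272000, running G = 0.128000
t=2: π = [0.4080, 0.3250, 0.2670], E[r] = -0.2140, γ^t·E[r] = -0.136960, running G = -0.008960
t=3: π = [0.4058, 0.3267, 0.2675], E[r] = -0.2066, γ^t·E[r] = -0.105779, running G = -0.114739
t=4: π = [0.4059, 0.3268, 0.2673], E[r] = -0.2079, γ^t·E[r] = -0.085139, running G = -0.199879
t=5: π = [0.4059, 0.3267, 0.2673], E[r] = -0.2079, γ^t·E[r] = -0.068136, running G = -0.268014
t=6: π = [0.4059, 0.3267, 0.2673], E[r] = -0.2079, γ^t·E[r] = -0.054505, running G = -0.322520
t=7: π = [0.4059, 0.3267, 0.2673], E[r] = -0.2079, γ^t·E[r] = -0.043604, running G = -0.366124

G = -0.3661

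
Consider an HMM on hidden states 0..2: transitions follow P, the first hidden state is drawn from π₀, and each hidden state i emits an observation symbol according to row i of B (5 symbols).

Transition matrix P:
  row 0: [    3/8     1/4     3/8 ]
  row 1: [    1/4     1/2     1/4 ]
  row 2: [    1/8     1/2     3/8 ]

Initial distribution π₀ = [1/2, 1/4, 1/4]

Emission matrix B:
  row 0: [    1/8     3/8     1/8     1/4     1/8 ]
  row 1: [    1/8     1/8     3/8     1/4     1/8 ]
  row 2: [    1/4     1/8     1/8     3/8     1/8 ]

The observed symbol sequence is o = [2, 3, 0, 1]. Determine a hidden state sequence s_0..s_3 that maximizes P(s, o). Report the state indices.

path = [1, 1, 1, 0]

t=0: δ = [6.250e-02, 9.375e-02, 3.125e-02]  (obs o_0=2)
t=1: δ = [5.859e-03, 1.172e-02, 8.789e-03]  ψ = [0, 1, 0]  (obs o_1=3)
t=2: δ = [3.662e-04, 7.324e-04, 8.240e-04]  ψ = [1, 1, 2]  (obs o_2=0)
t=3: δ = [6.866e-05, 5.150e-05, 3.862e-05]  ψ = [1, 2, 2]  (obs o_3=1)
backtrack: best end state = 0; path = [1, 1, 1, 0]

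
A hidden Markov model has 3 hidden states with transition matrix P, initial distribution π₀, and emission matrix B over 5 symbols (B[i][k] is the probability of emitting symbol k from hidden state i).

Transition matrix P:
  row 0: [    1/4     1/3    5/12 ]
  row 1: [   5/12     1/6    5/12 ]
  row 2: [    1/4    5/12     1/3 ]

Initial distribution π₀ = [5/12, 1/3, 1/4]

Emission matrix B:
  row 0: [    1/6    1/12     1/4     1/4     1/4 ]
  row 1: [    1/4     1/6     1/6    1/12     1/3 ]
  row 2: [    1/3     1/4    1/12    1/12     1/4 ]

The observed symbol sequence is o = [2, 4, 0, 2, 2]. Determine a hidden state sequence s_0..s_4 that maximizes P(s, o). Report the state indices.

t=0: δ = [1.042e-01, 5.556e-02, 2.083e-02]  (obs o_0=2)
t=1: δ = [6.510e-03, 1.157e-02, 1.085e-02]  ψ = [0, 0, 0]  (obs o_1=4)
t=2: δ = [8.038e-04, 1.130e-03, 1.608e-03]  ψ = [1, 2, 1]  (obs o_2=0)
t=3: δ = [1.177e-04, 1.116e-04, 4.465e-05]  ψ = [1, 2, 2]  (obs o_3=2)
t=4: δ = [1.163e-05, 6.541e-06, 4.088e-06]  ψ = [1, 0, 0]  (obs o_4=2)
backtrack: best end state = 0; path = [0, 1, 2, 1, 0]

path = [0, 1, 2, 1, 0]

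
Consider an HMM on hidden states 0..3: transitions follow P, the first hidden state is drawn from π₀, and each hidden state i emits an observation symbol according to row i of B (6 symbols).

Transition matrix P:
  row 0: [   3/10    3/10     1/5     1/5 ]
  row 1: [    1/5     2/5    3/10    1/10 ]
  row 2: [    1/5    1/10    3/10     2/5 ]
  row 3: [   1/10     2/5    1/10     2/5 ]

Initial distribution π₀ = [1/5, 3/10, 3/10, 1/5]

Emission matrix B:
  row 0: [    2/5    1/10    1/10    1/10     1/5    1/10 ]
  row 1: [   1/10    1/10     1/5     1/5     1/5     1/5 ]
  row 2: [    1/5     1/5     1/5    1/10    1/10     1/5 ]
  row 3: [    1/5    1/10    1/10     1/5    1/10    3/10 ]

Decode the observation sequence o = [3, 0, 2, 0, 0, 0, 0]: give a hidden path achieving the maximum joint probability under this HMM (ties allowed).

path = [1, 0, 1, 0, 0, 0, 0]

t=0: δ = [2.000e-02, 6.000e-02, 3.000e-02, 4.000e-02]  (obs o_0=3)
t=1: δ = [4.800e-03, 2.400e-03, 3.600e-03, 3.200e-03]  ψ = [1, 1, 1, 3]  (obs o_1=0)
t=2: δ = [1.440e-04, 2.880e-04, 2.160e-04, 1.440e-04]  ψ = [0, 0, 2, 2]  (obs o_2=2)
t=3: δ = [2.304e-05, 1.152e-05, 1.728e-05, 1.728e-05]  ψ = [1, 1, 1, 2]  (obs o_3=0)
t=4: δ = [2.765e-06, 6.912e-07, 1.037e-06, 1.382e-06]  ψ = [0, 0, 2, 2]  (obs o_4=0)
t=5: δ = [3.318e-07, 8.294e-08, 1.106e-07, 1.106e-07]  ψ = [0, 0, 0, 0]  (obs o_5=0)
t=6: δ = [3.981e-08, 9.953e-09, 1.327e-08, 1.327e-08]  ψ = [0, 0, 0, 0]  (obs o_6=0)
backtrack: best end state = 0; path = [1, 0, 1, 0, 0, 0, 0]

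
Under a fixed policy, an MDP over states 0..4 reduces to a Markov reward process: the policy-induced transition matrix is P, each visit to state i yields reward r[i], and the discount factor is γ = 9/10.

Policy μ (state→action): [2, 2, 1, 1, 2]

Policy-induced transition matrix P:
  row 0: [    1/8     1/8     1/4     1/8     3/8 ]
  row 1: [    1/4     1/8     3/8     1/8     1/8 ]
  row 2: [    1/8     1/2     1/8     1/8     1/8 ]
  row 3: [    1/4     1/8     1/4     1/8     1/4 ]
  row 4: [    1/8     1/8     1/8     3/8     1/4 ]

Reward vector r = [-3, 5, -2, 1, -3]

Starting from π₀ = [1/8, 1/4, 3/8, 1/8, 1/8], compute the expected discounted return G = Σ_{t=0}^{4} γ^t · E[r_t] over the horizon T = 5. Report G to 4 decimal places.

t=0: π = [0.1250, 0.2500, 0.3750, 0.1250, 0.1250], E[r] = -0.1250, γ^t·E[r] = -0.125000, running G = -0.125000
t=1: π = [0.1719, 0.2656, 0.2188, 0.1563, 0.1875], E[r] = -0.0313, γ^t·E[r] = -0.028125, running G = -0.153125
t=2: π = [0.1777, 0.2070, 0.2324, 0.1719, 0.2109], E[r] = -0.4238, γ^t·E[r] = -0.343301, running G = -0.496426
t=3: π = [0.1724, 0.2122, 0.2205, 0.1777, 0.2173], E[r] = -0.3713, γ^t·E[r] = -0.270705, running G = -0.767131
t=4: π = [0.1737, 0.2077, 0.2218, 0.1793, 0.2175], E[r] = -0.3995, γ^t·E[r] = -0.262136, running G = -1.029267

G = -1.0293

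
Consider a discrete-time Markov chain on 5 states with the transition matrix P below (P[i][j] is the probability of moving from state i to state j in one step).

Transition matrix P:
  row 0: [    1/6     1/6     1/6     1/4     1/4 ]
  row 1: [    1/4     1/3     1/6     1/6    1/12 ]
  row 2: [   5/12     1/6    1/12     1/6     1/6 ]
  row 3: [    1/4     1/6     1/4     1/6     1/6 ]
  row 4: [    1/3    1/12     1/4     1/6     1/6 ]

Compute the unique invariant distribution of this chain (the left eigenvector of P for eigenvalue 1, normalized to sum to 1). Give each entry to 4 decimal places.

Balance equations π_j = Σ_i π_i·P[i][j]:
  π_0 = 1/6·π_0 + 1/4·π_1 + 5/12·π_2 + 1/4·π_3 + 1/3·π_4
  π_1 = 1/6·π_0 + 1/3·π_1 + 1/6·π_2 + 1/6·π_3 + 1/12·π_4
  π_2 = 1/6·π_0 + 1/6·π_1 + 1/12·π_2 + 1/4·π_3 + 1/4·π_4
  π_3 = 1/4·π_0 + 1/6·π_1 + 1/6·π_2 + 1/6·π_3 + 1/6·π_4
  normalize: π_0 + π_1 + π_2 + π_3 + π_4 = 1
Solving the linear system gives exactly π = [2960/10877, 1986/10877, 3955/21754, 4119/21754, 1894/10877].

π = [0.2721, 0.1826, 0.1818, 0.1893, 0.1741]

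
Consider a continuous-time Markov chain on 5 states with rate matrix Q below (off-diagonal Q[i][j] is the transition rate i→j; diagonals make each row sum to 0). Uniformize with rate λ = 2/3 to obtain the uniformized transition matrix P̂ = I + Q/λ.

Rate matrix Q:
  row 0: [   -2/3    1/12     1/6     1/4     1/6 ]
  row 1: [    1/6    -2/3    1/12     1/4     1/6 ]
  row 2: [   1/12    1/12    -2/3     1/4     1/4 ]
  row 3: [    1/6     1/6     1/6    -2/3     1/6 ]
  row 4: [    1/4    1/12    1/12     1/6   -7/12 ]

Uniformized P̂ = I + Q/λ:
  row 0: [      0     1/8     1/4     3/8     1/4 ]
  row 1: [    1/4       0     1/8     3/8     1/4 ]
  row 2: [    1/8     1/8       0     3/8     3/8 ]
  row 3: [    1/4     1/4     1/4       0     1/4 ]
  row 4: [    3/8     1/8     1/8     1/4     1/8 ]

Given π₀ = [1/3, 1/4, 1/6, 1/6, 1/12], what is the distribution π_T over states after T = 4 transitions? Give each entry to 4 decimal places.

t=0: π = [0.3333, 0.2500, 0.1667, 0.1667, 0.0833]
t=1: π = [0.1563, 0.1146, 0.1667, 0.3021, 0.2604]
t=2: π = [0.2227, 0.1484, 0.1615, 0.2292, 0.2383]
t=3: π = [0.2039, 0.1351, 0.1613, 0.2593, 0.2404]
t=4: π = [0.2089, 0.1405, 0.1627, 0.2477, 0.2401]

π = [0.2089, 0.1405, 0.1627, 0.2477, 0.2401]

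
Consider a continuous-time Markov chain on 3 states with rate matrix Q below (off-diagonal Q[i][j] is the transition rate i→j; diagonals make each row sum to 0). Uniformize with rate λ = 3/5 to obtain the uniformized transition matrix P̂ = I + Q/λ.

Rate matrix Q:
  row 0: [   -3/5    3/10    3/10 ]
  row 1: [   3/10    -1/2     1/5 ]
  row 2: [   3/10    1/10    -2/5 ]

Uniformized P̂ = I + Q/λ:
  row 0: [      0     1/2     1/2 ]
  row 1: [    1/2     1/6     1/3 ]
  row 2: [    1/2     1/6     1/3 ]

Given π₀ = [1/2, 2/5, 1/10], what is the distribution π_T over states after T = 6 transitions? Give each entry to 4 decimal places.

t=0: π = [0.5000, 0.4000, 0.1000]
t=1: π = [0.2500, 0.3333, 0.4167]
t=2: π = [0.3750, 0.2500, 0.3750]
t=3: π = [0.3125, 0.2917, 0.3958]
t=4: π = [0.3438, 0.2708, 0.3854]
t=5: π = [0.3281, 0.2813, 0.3906]
t=6: π = [0.3359, 0.2760, 0.3880]

π = [0.3359, 0.2760, 0.3880]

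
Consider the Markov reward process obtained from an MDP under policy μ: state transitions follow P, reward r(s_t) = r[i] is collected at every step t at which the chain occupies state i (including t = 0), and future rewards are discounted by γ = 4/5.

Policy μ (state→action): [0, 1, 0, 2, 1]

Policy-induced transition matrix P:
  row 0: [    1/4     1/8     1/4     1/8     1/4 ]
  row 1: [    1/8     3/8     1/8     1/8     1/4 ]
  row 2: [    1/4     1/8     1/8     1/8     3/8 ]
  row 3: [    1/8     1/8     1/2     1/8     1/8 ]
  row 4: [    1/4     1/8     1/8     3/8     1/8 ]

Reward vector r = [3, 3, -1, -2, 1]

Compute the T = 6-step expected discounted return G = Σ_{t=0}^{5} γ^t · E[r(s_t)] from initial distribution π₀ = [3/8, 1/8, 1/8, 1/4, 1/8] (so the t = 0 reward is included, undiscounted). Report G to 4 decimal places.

t=0: π = [0.3750, 0.1250, 0.1250, 0.2500, 0.1250], E[r] = 1.0000, γ^t·E[r] = 1.000000, running G = 1.000000
t=1: π = [0.2031, 0.1563, 0.2656, 0.1563, 0.2188], E[r] = 0.7188, γ^t·E[r] = 0.575000, running G = 1.575000
t=2: π = [0.2109, 0.1641, 0.2090, 0.1797, 0.2363], E[r] = 0.7930, γ^t·E[r] = 0.507500, running G = 2.082500
t=3: π = [0.2070, 0.1660, 0.2188, 0.1841, 0.2241], E[r] = 0.7563, γ^t·E[r] = 0.387250, running G = 2.469750
t=4: π = [0.2062, 0.1665, 0.2199, 0.1810, 0.2263], E[r] = 0.7626, γ^t·E[r] = 0.312350, running G = 2.782100
t=5: π = [0.2066, 0.1666, 0.2187, 0.1816, 0.2266], E[r] = 0.7643, γ^t·E[r] = 0.250445, running G = 3.032545

G = 3.0325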